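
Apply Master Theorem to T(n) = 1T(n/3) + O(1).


a=1, b=3, c=0. log_3(1)=0 = c=0. Case 2: O(n^c log n) = O(log n)
Complexity: O(log n)


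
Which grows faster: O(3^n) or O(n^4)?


quartic grows slower than exponential (base 3)
O(n^4) is asymptotically smaller; O(3^n) grows faster


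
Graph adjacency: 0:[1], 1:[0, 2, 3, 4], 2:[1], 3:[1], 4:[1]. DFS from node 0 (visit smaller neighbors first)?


DFS stack-based: start with [0]
Visit order: [0, 1, 2, 3, 4]


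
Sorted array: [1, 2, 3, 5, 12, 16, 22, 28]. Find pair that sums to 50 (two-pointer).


Two pointers: lo=0, hi=7
Found pair: (22, 28) summing to 50


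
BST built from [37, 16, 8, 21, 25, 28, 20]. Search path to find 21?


BST root = 37
Search for 21: compare at each node
Path: [37, 16, 21]


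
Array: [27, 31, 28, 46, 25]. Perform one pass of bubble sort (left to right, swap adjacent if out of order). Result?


After one pass: [27, 28, 31, 25, 46]


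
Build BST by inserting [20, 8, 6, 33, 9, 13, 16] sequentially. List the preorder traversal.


Root = 20; build tree by BST insertion.
Preorder traversal: [20, 8, 6, 9, 13, 16, 33]


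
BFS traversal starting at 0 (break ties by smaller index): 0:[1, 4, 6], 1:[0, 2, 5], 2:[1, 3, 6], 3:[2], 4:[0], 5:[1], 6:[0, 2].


BFS queue: start with [0]
Visit order: [0, 1, 4, 6, 2, 5, 3]


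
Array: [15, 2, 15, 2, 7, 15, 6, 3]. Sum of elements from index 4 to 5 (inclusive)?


Prefix sums: [0, 15, 17, 32, 34, 41, 56, 62, 65]
Sum[4..5] = prefix[6] - prefix[4] = 56 - 34 = 22


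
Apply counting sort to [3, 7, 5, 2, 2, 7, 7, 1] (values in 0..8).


Count array: [0, 1, 2, 1, 0, 1, 0, 3, 0]
Reconstruct: [1, 2, 2, 3, 5, 7, 7, 7]


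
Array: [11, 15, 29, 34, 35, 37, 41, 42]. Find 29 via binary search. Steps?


Search for 29:
[0,7] mid=3 arr[3]=34
[0,2] mid=1 arr[1]=15
[2,2] mid=2 arr[2]=29
Total: 3 comparisons


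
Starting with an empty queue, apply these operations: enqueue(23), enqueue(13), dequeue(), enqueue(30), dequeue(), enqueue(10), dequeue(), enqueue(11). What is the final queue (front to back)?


enqueue(23) -> [23]
enqueue(13) -> [23, 13]
dequeue() returns 23 -> [13]
enqueue(30) -> [13, 30]
dequeue() returns 13 -> [30]
enqueue(10) -> [30, 10]
dequeue() returns 30 -> [10]
enqueue(11) -> [10, 11]
Final queue (front to back): [10, 11]


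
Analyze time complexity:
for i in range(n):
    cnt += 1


Per nesting level: O(n) = O(n)
Complexity: O(n)


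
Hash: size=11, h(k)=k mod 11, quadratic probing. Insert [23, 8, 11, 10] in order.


Insertions: 23->slot 1; 8->slot 8; 11->slot 0; 10->slot 10
Table: [11, 23, None, None, None, None, None, None, 8, None, 10]


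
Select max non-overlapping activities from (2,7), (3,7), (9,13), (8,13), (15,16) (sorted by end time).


Greedy: pick earliest-ending, then skip overlaps.
Selected (3 activities): [(2, 7), (9, 13), (15, 16)]


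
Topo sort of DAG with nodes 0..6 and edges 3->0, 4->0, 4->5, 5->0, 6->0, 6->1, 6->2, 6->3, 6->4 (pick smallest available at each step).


Kahn's algorithm, process smallest node first
Order: [6, 1, 2, 3, 4, 5, 0]


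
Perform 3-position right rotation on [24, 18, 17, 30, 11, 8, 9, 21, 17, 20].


Right rotate by 3: [21, 17, 20, 24, 18, 17, 30, 11, 8, 9]


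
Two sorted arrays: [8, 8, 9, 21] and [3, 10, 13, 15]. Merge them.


Compare heads, take smaller each step.
Merged: [3, 8, 8, 9, 10, 13, 15, 21]


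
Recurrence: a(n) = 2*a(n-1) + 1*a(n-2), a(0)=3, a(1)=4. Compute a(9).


Build bottom-up:
...a(7)=886, a(8)=2139, a(9)=2*2139+1*886=5164


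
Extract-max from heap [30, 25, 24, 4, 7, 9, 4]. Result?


Max = 30
Replace root with last, heapify down
Resulting heap: [25, 7, 24, 4, 4, 9]


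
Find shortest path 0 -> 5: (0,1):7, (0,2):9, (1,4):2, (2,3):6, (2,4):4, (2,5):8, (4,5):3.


Dijkstra from 0:
Distances: {0: 0, 1: 7, 2: 9, 3: 15, 4: 9, 5: 12}
Shortest distance to 5 = 12, path = [0, 1, 4, 5]


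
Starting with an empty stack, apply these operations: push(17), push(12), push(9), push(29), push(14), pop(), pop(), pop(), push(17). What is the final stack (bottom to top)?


push(17) -> [17]
push(12) -> [17, 12]
push(9) -> [17, 12, 9]
push(29) -> [17, 12, 9, 29]
push(14) -> [17, 12, 9, 29, 14]
pop() returns 14 -> [17, 12, 9, 29]
pop() returns 29 -> [17, 12, 9]
pop() returns 9 -> [17, 12]
push(17) -> [17, 12, 17]
Final stack (bottom to top): [17, 12, 17]


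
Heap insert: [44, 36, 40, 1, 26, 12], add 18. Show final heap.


Append 18: [44, 36, 40, 1, 26, 12, 18]
Bubble up: no swaps needed
Result: [44, 36, 40, 1, 26, 12, 18]


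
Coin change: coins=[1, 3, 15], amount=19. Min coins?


dp[0]=0; dp[i]=1+min(dp[i-c] for c in coins)
...dp[14]=6, dp[15]=1, dp[16]=2, dp[17]=3, dp[18]=2, dp[19]=3
Minimum coins for 19 = 3


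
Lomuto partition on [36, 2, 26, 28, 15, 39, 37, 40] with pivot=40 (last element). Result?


Elements <= 40 go left of pivot.
Result: [36, 2, 26, 28, 15, 39, 37, 40], pivot at index 7


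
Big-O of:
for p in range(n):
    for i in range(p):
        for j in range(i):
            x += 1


Per nesting level: O(n) * O(n) [triangular over p] * O(n) [triangular over i] = O(n^3)
Complexity: O(n^3)


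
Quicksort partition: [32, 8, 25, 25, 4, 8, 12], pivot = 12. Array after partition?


Elements <= 12 go left of pivot.
Result: [8, 4, 8, 12, 32, 25, 25], pivot at index 3


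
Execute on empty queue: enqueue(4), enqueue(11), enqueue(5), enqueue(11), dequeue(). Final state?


enqueue(4) -> [4]
enqueue(11) -> [4, 11]
enqueue(5) -> [4, 11, 5]
enqueue(11) -> [4, 11, 5, 11]
dequeue() returns 4 -> [11, 5, 11]
Final queue (front to back): [11, 5, 11]


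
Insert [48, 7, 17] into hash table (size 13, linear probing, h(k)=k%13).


Insertions: 48->slot 9; 7->slot 7; 17->slot 4
Table: [None, None, None, None, 17, None, None, 7, None, 48, None, None, None]


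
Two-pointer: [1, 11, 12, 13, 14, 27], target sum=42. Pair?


Two pointers: lo=0, hi=5
No pair sums to 42


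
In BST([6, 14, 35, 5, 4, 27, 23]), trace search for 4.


BST root = 6
Search for 4: compare at each node
Path: [6, 5, 4]


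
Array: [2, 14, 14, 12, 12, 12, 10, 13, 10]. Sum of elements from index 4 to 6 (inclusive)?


Prefix sums: [0, 2, 16, 30, 42, 54, 66, 76, 89, 99]
Sum[4..6] = prefix[7] - prefix[4] = 76 - 42 = 34


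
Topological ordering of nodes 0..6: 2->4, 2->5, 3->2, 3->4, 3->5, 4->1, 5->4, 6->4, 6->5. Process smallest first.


Kahn's algorithm, process smallest node first
Order: [0, 3, 2, 6, 5, 4, 1]


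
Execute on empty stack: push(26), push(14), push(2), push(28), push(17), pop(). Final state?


push(26) -> [26]
push(14) -> [26, 14]
push(2) -> [26, 14, 2]
push(28) -> [26, 14, 2, 28]
push(17) -> [26, 14, 2, 28, 17]
pop() returns 17 -> [26, 14, 2, 28]
Final stack (bottom to top): [26, 14, 2, 28]


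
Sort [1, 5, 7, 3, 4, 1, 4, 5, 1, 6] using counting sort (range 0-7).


Count array: [0, 3, 0, 1, 2, 2, 1, 1]
Reconstruct: [1, 1, 1, 3, 4, 4, 5, 5, 6, 7]


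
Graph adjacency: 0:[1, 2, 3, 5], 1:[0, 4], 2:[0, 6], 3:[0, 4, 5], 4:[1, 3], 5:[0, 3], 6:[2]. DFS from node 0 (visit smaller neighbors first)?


DFS stack-based: start with [0]
Visit order: [0, 1, 4, 3, 5, 2, 6]


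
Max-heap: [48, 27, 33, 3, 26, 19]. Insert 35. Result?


Append 35: [48, 27, 33, 3, 26, 19, 35]
Bubble up: swap idx 6(35) with idx 2(33)
Result: [48, 27, 35, 3, 26, 19, 33]


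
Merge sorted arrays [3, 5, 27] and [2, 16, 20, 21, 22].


Compare heads, take smaller each step.
Merged: [2, 3, 5, 16, 20, 21, 22, 27]


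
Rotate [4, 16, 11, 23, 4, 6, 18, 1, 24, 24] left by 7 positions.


Left rotate by 7: [1, 24, 24, 4, 16, 11, 23, 4, 6, 18]


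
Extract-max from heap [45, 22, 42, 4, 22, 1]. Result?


Max = 45
Replace root with last, heapify down
Resulting heap: [42, 22, 1, 4, 22]


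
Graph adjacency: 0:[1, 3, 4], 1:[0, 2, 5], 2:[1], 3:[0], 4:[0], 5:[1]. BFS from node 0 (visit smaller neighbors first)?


BFS queue: start with [0]
Visit order: [0, 1, 3, 4, 2, 5]


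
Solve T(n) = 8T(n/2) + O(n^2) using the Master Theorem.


a=8, b=2, c=2. log_2(8)=3 > c=2. Case 1: O(n^log_b(a)) = O(n^3)
Complexity: O(n^3)


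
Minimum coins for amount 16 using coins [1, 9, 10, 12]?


dp[0]=0; dp[i]=1+min(dp[i-c] for c in coins)
...dp[11]=2, dp[12]=1, dp[13]=2, dp[14]=3, dp[15]=4, dp[16]=5
Minimum coins for 16 = 5


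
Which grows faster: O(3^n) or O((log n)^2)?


polylogarithmic grows slower than exponential (base 3)
O((log n)^2) is asymptotically smaller; O(3^n) grows faster


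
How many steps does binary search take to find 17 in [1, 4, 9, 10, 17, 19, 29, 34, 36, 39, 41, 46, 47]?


Search for 17:
[0,12] mid=6 arr[6]=29
[0,5] mid=2 arr[2]=9
[3,5] mid=4 arr[4]=17
Total: 3 comparisons


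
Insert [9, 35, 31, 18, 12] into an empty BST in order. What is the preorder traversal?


Root = 9; build tree by BST insertion.
Preorder traversal: [9, 35, 31, 18, 12]


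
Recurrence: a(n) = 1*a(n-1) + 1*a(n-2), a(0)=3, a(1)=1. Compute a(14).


Build bottom-up:
...a(12)=411, a(13)=665, a(14)=1*665+1*411=1076


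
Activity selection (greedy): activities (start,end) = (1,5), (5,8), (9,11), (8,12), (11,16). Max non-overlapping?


Greedy: pick earliest-ending, then skip overlaps.
Selected (4 activities): [(1, 5), (5, 8), (9, 11), (11, 16)]


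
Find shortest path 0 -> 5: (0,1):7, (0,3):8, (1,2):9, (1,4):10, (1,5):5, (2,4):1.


Dijkstra from 0:
Distances: {0: 0, 1: 7, 2: 16, 3: 8, 4: 17, 5: 12}
Shortest distance to 5 = 12, path = [0, 1, 5]


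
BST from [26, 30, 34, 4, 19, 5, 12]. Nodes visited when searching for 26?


BST root = 26
Search for 26: compare at each node
Path: [26]


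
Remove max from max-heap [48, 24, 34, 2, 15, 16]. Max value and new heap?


Max = 48
Replace root with last, heapify down
Resulting heap: [34, 24, 16, 2, 15]


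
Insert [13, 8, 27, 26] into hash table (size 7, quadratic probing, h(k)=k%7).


Insertions: 13->slot 6; 8->slot 1; 27->slot 0; 26->slot 5
Table: [27, 8, None, None, None, 26, 13]


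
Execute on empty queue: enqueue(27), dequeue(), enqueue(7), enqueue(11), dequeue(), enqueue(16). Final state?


enqueue(27) -> [27]
dequeue() returns 27 -> []
enqueue(7) -> [7]
enqueue(11) -> [7, 11]
dequeue() returns 7 -> [11]
enqueue(16) -> [11, 16]
Final queue (front to back): [11, 16]


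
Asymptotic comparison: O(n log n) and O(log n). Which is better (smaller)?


logarithmic grows slower than linearithmic
O(log n) is asymptotically smaller; O(n log n) grows faster


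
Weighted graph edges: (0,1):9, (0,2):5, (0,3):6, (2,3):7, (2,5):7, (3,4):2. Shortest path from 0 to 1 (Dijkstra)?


Dijkstra from 0:
Distances: {0: 0, 1: 9, 2: 5, 3: 6, 4: 8, 5: 12}
Shortest distance to 1 = 9, path = [0, 1]


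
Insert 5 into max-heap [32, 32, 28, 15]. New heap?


Append 5: [32, 32, 28, 15, 5]
Bubble up: no swaps needed
Result: [32, 32, 28, 15, 5]


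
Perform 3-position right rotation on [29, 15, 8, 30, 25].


Right rotate by 3: [8, 30, 25, 29, 15]


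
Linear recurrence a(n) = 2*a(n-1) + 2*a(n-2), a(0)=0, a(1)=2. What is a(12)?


Build bottom-up:
...a(10)=13376, a(11)=36544, a(12)=2*36544+2*13376=99840


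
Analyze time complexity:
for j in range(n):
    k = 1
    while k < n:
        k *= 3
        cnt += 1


Per nesting level: O(n) * O(log n) = O(n log n)
Complexity: O(n log n)


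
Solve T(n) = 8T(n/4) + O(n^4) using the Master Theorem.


a=8, b=4, c=4. log_4(8)=1.5 < c=4. Case 3: O(n^c) = O(n^4)
Complexity: O(n^4)


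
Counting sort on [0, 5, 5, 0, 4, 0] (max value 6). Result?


Count array: [3, 0, 0, 0, 1, 2, 0]
Reconstruct: [0, 0, 0, 4, 5, 5]


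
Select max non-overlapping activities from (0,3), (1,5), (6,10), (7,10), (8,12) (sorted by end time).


Greedy: pick earliest-ending, then skip overlaps.
Selected (2 activities): [(0, 3), (6, 10)]


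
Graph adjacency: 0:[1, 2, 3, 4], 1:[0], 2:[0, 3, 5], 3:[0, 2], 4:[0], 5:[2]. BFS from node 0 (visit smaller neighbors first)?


BFS queue: start with [0]
Visit order: [0, 1, 2, 3, 4, 5]


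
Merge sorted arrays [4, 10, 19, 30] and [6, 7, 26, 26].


Compare heads, take smaller each step.
Merged: [4, 6, 7, 10, 19, 26, 26, 30]


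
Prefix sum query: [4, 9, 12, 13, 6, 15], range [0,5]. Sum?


Prefix sums: [0, 4, 13, 25, 38, 44, 59]
Sum[0..5] = prefix[6] - prefix[0] = 59 - 0 = 59


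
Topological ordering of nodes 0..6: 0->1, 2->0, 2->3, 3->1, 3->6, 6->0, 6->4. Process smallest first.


Kahn's algorithm, process smallest node first
Order: [2, 3, 5, 6, 0, 1, 4]


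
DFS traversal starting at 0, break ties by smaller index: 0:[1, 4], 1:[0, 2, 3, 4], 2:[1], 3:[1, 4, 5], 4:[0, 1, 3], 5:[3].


DFS stack-based: start with [0]
Visit order: [0, 1, 2, 3, 4, 5]


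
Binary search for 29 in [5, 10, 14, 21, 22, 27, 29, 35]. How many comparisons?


Search for 29:
[0,7] mid=3 arr[3]=21
[4,7] mid=5 arr[5]=27
[6,7] mid=6 arr[6]=29
Total: 3 comparisons


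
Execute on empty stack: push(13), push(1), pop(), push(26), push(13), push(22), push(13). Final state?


push(13) -> [13]
push(1) -> [13, 1]
pop() returns 1 -> [13]
push(26) -> [13, 26]
push(13) -> [13, 26, 13]
push(22) -> [13, 26, 13, 22]
push(13) -> [13, 26, 13, 22, 13]
Final stack (bottom to top): [13, 26, 13, 22, 13]


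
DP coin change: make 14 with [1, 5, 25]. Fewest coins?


dp[0]=0; dp[i]=1+min(dp[i-c] for c in coins)
...dp[9]=5, dp[10]=2, dp[11]=3, dp[12]=4, dp[13]=5, dp[14]=6
Minimum coins for 14 = 6


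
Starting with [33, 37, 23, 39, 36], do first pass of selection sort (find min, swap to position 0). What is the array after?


After one pass: [23, 37, 33, 39, 36]


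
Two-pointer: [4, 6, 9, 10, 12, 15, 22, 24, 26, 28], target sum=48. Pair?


Two pointers: lo=0, hi=9
Found pair: (22, 26) summing to 48


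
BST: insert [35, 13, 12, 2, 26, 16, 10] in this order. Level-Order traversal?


Root = 35; build tree by BST insertion.
Level-Order traversal: [35, 13, 12, 26, 2, 16, 10]


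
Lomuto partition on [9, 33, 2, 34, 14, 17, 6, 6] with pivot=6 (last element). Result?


Elements <= 6 go left of pivot.
Result: [2, 6, 6, 34, 14, 17, 33, 9], pivot at index 2


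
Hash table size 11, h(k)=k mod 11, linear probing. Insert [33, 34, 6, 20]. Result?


Insertions: 33->slot 0; 34->slot 1; 6->slot 6; 20->slot 9
Table: [33, 34, None, None, None, None, 6, None, None, 20, None]


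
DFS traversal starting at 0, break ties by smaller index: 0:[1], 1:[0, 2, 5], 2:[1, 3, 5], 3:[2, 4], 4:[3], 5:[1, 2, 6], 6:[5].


DFS stack-based: start with [0]
Visit order: [0, 1, 2, 3, 4, 5, 6]


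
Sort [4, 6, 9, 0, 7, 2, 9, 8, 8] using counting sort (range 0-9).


Count array: [1, 0, 1, 0, 1, 0, 1, 1, 2, 2]
Reconstruct: [0, 2, 4, 6, 7, 8, 8, 9, 9]


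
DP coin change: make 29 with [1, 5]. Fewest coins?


dp[0]=0; dp[i]=1+min(dp[i-c] for c in coins)
...dp[24]=8, dp[25]=5, dp[26]=6, dp[27]=7, dp[28]=8, dp[29]=9
Minimum coins for 29 = 9


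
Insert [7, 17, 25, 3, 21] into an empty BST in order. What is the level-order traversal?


Root = 7; build tree by BST insertion.
Level-Order traversal: [7, 3, 17, 25, 21]


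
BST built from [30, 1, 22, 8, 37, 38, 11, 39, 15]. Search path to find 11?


BST root = 30
Search for 11: compare at each node
Path: [30, 1, 22, 8, 11]


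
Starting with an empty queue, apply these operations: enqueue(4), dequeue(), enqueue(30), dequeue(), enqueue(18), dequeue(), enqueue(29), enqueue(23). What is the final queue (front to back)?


enqueue(4) -> [4]
dequeue() returns 4 -> []
enqueue(30) -> [30]
dequeue() returns 30 -> []
enqueue(18) -> [18]
dequeue() returns 18 -> []
enqueue(29) -> [29]
enqueue(23) -> [29, 23]
Final queue (front to back): [29, 23]


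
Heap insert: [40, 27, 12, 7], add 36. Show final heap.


Append 36: [40, 27, 12, 7, 36]
Bubble up: swap idx 4(36) with idx 1(27)
Result: [40, 36, 12, 7, 27]


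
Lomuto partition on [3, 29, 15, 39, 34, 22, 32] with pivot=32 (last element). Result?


Elements <= 32 go left of pivot.
Result: [3, 29, 15, 22, 32, 39, 34], pivot at index 4


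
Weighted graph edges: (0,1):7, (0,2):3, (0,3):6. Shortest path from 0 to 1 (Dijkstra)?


Dijkstra from 0:
Distances: {0: 0, 1: 7, 2: 3, 3: 6}
Shortest distance to 1 = 7, path = [0, 1]


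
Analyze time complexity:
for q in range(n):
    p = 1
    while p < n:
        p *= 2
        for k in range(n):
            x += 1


Per nesting level: O(n) * O(log n) * O(n) = O(n^2 log n)
Complexity: O(n^2 log n)


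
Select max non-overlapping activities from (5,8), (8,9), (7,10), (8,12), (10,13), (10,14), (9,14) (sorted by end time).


Greedy: pick earliest-ending, then skip overlaps.
Selected (3 activities): [(5, 8), (8, 9), (10, 13)]


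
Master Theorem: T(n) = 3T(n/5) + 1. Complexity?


a=3, b=5, c=0. log_5(3)=0.683 > c=0. Case 1: O(n^log_b(a)) = O(n^0.683)
Complexity: O(n^0.683)


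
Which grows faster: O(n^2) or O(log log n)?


double-logarithmic grows slower than quadratic
O(log log n) is asymptotically smaller; O(n^2) grows faster


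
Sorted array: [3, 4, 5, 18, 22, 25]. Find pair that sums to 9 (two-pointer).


Two pointers: lo=0, hi=5
Found pair: (4, 5) summing to 9


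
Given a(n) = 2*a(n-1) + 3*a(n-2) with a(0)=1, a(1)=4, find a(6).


Build bottom-up:
...a(4)=101, a(5)=304, a(6)=2*304+3*101=911


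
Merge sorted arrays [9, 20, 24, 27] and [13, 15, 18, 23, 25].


Compare heads, take smaller each step.
Merged: [9, 13, 15, 18, 20, 23, 24, 25, 27]


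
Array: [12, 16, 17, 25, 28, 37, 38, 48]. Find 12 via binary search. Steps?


Search for 12:
[0,7] mid=3 arr[3]=25
[0,2] mid=1 arr[1]=16
[0,0] mid=0 arr[0]=12
Total: 3 comparisons


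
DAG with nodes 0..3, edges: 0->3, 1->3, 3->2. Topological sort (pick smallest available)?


Kahn's algorithm, process smallest node first
Order: [0, 1, 3, 2]


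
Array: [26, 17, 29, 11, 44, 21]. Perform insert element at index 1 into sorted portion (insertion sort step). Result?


After one pass: [17, 26, 29, 11, 44, 21]


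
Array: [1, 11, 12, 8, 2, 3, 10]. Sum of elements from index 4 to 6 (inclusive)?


Prefix sums: [0, 1, 12, 24, 32, 34, 37, 47]
Sum[4..6] = prefix[7] - prefix[4] = 47 - 32 = 15


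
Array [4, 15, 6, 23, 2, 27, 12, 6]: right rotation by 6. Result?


Right rotate by 6: [6, 23, 2, 27, 12, 6, 4, 15]


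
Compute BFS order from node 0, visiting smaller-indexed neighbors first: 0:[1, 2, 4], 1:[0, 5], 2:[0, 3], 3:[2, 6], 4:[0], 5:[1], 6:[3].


BFS queue: start with [0]
Visit order: [0, 1, 2, 4, 5, 3, 6]


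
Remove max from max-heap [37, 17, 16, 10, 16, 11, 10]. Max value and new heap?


Max = 37
Replace root with last, heapify down
Resulting heap: [17, 16, 16, 10, 10, 11]


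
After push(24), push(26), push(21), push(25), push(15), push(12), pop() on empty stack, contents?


push(24) -> [24]
push(26) -> [24, 26]
push(21) -> [24, 26, 21]
push(25) -> [24, 26, 21, 25]
push(15) -> [24, 26, 21, 25, 15]
push(12) -> [24, 26, 21, 25, 15, 12]
pop() returns 12 -> [24, 26, 21, 25, 15]
Final stack (bottom to top): [24, 26, 21, 25, 15]


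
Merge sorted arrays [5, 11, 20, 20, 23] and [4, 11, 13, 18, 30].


Compare heads, take smaller each step.
Merged: [4, 5, 11, 11, 13, 18, 20, 20, 23, 30]


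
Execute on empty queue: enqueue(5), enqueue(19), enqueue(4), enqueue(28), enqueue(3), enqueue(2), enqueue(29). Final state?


enqueue(5) -> [5]
enqueue(19) -> [5, 19]
enqueue(4) -> [5, 19, 4]
enqueue(28) -> [5, 19, 4, 28]
enqueue(3) -> [5, 19, 4, 28, 3]
enqueue(2) -> [5, 19, 4, 28, 3, 2]
enqueue(29) -> [5, 19, 4, 28, 3, 2, 29]
Final queue (front to back): [5, 19, 4, 28, 3, 2, 29]


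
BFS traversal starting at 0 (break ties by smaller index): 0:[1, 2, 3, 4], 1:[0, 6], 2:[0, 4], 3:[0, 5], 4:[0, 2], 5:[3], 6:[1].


BFS queue: start with [0]
Visit order: [0, 1, 2, 3, 4, 6, 5]


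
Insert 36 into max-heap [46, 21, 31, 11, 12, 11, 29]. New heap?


Append 36: [46, 21, 31, 11, 12, 11, 29, 36]
Bubble up: swap idx 7(36) with idx 3(11); swap idx 3(36) with idx 1(21)
Result: [46, 36, 31, 21, 12, 11, 29, 11]


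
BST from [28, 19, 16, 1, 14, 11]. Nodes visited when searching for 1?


BST root = 28
Search for 1: compare at each node
Path: [28, 19, 16, 1]


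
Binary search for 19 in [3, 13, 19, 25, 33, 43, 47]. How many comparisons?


Search for 19:
[0,6] mid=3 arr[3]=25
[0,2] mid=1 arr[1]=13
[2,2] mid=2 arr[2]=19
Total: 3 comparisons


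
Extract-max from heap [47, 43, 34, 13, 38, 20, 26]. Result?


Max = 47
Replace root with last, heapify down
Resulting heap: [43, 38, 34, 13, 26, 20]


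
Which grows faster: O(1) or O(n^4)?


constant grows slower than quartic
O(1) is asymptotically smaller; O(n^4) grows faster


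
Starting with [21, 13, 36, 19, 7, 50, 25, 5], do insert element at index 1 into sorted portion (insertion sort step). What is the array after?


After one pass: [13, 21, 36, 19, 7, 50, 25, 5]


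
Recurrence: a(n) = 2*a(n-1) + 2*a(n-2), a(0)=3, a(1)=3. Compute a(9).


Build bottom-up:
...a(7)=1704, a(8)=4656, a(9)=2*4656+2*1704=12720


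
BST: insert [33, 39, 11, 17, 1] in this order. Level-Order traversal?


Root = 33; build tree by BST insertion.
Level-Order traversal: [33, 11, 39, 1, 17]


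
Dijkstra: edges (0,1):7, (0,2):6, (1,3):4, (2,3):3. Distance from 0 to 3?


Dijkstra from 0:
Distances: {0: 0, 1: 7, 2: 6, 3: 9}
Shortest distance to 3 = 9, path = [0, 2, 3]


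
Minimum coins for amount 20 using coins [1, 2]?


dp[0]=0; dp[i]=1+min(dp[i-c] for c in coins)
...dp[15]=8, dp[16]=8, dp[17]=9, dp[18]=9, dp[19]=10, dp[20]=10
Minimum coins for 20 = 10


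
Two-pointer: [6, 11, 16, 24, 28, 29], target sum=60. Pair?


Two pointers: lo=0, hi=5
No pair sums to 60


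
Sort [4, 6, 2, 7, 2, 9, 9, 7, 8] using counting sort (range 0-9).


Count array: [0, 0, 2, 0, 1, 0, 1, 2, 1, 2]
Reconstruct: [2, 2, 4, 6, 7, 7, 8, 9, 9]


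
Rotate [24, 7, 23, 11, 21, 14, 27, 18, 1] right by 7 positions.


Right rotate by 7: [23, 11, 21, 14, 27, 18, 1, 24, 7]


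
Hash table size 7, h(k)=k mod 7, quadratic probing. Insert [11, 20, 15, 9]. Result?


Insertions: 11->slot 4; 20->slot 6; 15->slot 1; 9->slot 2
Table: [None, 15, 9, None, 11, None, 20]


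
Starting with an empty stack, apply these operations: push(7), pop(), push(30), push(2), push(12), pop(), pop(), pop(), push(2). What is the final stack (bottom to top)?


push(7) -> [7]
pop() returns 7 -> []
push(30) -> [30]
push(2) -> [30, 2]
push(12) -> [30, 2, 12]
pop() returns 12 -> [30, 2]
pop() returns 2 -> [30]
pop() returns 30 -> []
push(2) -> [2]
Final stack (bottom to top): [2]


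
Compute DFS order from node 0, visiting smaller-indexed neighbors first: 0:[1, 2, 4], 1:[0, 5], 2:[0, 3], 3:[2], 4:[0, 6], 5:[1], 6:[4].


DFS stack-based: start with [0]
Visit order: [0, 1, 5, 2, 3, 4, 6]


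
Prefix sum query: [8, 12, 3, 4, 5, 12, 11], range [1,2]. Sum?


Prefix sums: [0, 8, 20, 23, 27, 32, 44, 55]
Sum[1..2] = prefix[3] - prefix[1] = 23 - 8 = 15


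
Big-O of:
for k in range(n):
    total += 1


Per nesting level: O(n) = O(n)
Complexity: O(n)


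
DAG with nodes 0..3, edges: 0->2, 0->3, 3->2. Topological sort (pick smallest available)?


Kahn's algorithm, process smallest node first
Order: [0, 1, 3, 2]


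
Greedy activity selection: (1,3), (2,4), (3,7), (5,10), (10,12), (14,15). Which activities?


Greedy: pick earliest-ending, then skip overlaps.
Selected (4 activities): [(1, 3), (3, 7), (10, 12), (14, 15)]


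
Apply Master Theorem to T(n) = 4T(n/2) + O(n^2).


a=4, b=2, c=2. log_2(4)=2 = c=2. Case 2: O(n^c log n) = O(n^2 log n)
Complexity: O(n^2 log n)


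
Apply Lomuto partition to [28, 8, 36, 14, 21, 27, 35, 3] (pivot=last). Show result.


Elements <= 3 go left of pivot.
Result: [3, 8, 36, 14, 21, 27, 35, 28], pivot at index 0


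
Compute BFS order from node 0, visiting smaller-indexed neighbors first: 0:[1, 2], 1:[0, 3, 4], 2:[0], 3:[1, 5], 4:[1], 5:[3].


BFS queue: start with [0]
Visit order: [0, 1, 2, 3, 4, 5]


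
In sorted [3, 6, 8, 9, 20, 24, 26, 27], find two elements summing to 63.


Two pointers: lo=0, hi=7
No pair sums to 63


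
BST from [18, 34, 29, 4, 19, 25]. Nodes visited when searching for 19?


BST root = 18
Search for 19: compare at each node
Path: [18, 34, 29, 19]


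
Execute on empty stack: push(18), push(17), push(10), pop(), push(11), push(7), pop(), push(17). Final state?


push(18) -> [18]
push(17) -> [18, 17]
push(10) -> [18, 17, 10]
pop() returns 10 -> [18, 17]
push(11) -> [18, 17, 11]
push(7) -> [18, 17, 11, 7]
pop() returns 7 -> [18, 17, 11]
push(17) -> [18, 17, 11, 17]
Final stack (bottom to top): [18, 17, 11, 17]


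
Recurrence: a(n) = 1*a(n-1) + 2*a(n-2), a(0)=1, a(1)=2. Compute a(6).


Build bottom-up:
...a(4)=16, a(5)=32, a(6)=1*32+2*16=64


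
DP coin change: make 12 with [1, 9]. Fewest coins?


dp[0]=0; dp[i]=1+min(dp[i-c] for c in coins)
...dp[7]=7, dp[8]=8, dp[9]=1, dp[10]=2, dp[11]=3, dp[12]=4
Minimum coins for 12 = 4


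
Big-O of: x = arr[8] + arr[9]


Analysis: constant-time operation, no loop
Complexity: O(1)


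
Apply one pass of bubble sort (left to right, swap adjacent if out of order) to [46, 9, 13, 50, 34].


After one pass: [9, 13, 46, 34, 50]


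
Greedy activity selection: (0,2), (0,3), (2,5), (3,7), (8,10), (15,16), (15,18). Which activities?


Greedy: pick earliest-ending, then skip overlaps.
Selected (4 activities): [(0, 2), (2, 5), (8, 10), (15, 16)]


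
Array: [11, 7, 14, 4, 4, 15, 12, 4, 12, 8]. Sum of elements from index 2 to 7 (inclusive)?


Prefix sums: [0, 11, 18, 32, 36, 40, 55, 67, 71, 83, 91]
Sum[2..7] = prefix[8] - prefix[2] = 71 - 18 = 53


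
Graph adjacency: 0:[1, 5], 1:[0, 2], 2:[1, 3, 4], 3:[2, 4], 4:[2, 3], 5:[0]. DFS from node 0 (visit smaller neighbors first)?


DFS stack-based: start with [0]
Visit order: [0, 1, 2, 3, 4, 5]


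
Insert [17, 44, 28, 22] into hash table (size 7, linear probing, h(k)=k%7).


Insertions: 17->slot 3; 44->slot 2; 28->slot 0; 22->slot 1
Table: [28, 22, 44, 17, None, None, None]


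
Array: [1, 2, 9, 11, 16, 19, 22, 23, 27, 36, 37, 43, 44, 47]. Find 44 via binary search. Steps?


Search for 44:
[0,13] mid=6 arr[6]=22
[7,13] mid=10 arr[10]=37
[11,13] mid=12 arr[12]=44
Total: 3 comparisons


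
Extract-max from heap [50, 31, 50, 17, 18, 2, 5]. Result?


Max = 50
Replace root with last, heapify down
Resulting heap: [50, 31, 5, 17, 18, 2]


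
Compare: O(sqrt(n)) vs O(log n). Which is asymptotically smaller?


logarithmic grows slower than sublinear
O(log n) is asymptotically smaller; O(sqrt(n)) grows faster


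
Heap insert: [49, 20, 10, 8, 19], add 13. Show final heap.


Append 13: [49, 20, 10, 8, 19, 13]
Bubble up: swap idx 5(13) with idx 2(10)
Result: [49, 20, 13, 8, 19, 10]


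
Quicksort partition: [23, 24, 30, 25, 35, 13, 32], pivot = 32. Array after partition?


Elements <= 32 go left of pivot.
Result: [23, 24, 30, 25, 13, 32, 35], pivot at index 5


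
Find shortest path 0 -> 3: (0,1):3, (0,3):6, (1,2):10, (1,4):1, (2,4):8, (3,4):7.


Dijkstra from 0:
Distances: {0: 0, 1: 3, 2: 12, 3: 6, 4: 4}
Shortest distance to 3 = 6, path = [0, 3]


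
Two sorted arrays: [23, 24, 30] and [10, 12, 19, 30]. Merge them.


Compare heads, take smaller each step.
Merged: [10, 12, 19, 23, 24, 30, 30]


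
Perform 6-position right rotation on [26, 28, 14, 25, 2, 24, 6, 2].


Right rotate by 6: [14, 25, 2, 24, 6, 2, 26, 28]


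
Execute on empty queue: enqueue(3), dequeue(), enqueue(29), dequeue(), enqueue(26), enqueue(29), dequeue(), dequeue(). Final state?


enqueue(3) -> [3]
dequeue() returns 3 -> []
enqueue(29) -> [29]
dequeue() returns 29 -> []
enqueue(26) -> [26]
enqueue(29) -> [26, 29]
dequeue() returns 26 -> [29]
dequeue() returns 29 -> []
Final queue (front to back): []


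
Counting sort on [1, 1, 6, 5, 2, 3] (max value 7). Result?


Count array: [0, 2, 1, 1, 0, 1, 1, 0]
Reconstruct: [1, 1, 2, 3, 5, 6]


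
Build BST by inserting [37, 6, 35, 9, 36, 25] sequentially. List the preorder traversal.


Root = 37; build tree by BST insertion.
Preorder traversal: [37, 6, 35, 9, 25, 36]


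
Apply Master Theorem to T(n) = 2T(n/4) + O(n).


a=2, b=4, c=1. log_4(2)=0.5 < c=1. Case 3: O(n^c) = O(n)
Complexity: O(n)


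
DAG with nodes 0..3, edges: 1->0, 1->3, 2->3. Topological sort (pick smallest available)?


Kahn's algorithm, process smallest node first
Order: [1, 0, 2, 3]


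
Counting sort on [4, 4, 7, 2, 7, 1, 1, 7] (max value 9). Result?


Count array: [0, 2, 1, 0, 2, 0, 0, 3, 0, 0]
Reconstruct: [1, 1, 2, 4, 4, 7, 7, 7]


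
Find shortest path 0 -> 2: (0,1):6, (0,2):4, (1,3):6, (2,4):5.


Dijkstra from 0:
Distances: {0: 0, 1: 6, 2: 4, 3: 12, 4: 9}
Shortest distance to 2 = 4, path = [0, 2]


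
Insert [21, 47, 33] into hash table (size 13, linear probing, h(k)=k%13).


Insertions: 21->slot 8; 47->slot 9; 33->slot 7
Table: [None, None, None, None, None, None, None, 33, 21, 47, None, None, None]


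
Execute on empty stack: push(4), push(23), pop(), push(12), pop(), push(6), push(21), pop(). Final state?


push(4) -> [4]
push(23) -> [4, 23]
pop() returns 23 -> [4]
push(12) -> [4, 12]
pop() returns 12 -> [4]
push(6) -> [4, 6]
push(21) -> [4, 6, 21]
pop() returns 21 -> [4, 6]
Final stack (bottom to top): [4, 6]


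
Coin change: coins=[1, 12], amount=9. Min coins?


dp[0]=0; dp[i]=1+min(dp[i-c] for c in coins)
...dp[4]=4, dp[5]=5, dp[6]=6, dp[7]=7, dp[8]=8, dp[9]=9
Minimum coins for 9 = 9


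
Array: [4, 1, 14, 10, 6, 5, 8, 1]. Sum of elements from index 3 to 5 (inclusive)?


Prefix sums: [0, 4, 5, 19, 29, 35, 40, 48, 49]
Sum[3..5] = prefix[6] - prefix[3] = 40 - 19 = 21


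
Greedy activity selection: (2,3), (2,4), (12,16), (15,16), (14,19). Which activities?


Greedy: pick earliest-ending, then skip overlaps.
Selected (2 activities): [(2, 3), (12, 16)]


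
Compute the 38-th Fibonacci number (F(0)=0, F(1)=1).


F(n)=F(n-1)+F(n-2)
...F(36)=14930352, F(37)=24157817, F(38)=39088169


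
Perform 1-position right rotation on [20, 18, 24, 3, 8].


Right rotate by 1: [8, 20, 18, 24, 3]


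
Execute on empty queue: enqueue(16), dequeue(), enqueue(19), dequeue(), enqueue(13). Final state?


enqueue(16) -> [16]
dequeue() returns 16 -> []
enqueue(19) -> [19]
dequeue() returns 19 -> []
enqueue(13) -> [13]
Final queue (front to back): [13]


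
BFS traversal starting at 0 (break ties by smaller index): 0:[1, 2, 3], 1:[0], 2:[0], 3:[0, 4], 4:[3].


BFS queue: start with [0]
Visit order: [0, 1, 2, 3, 4]


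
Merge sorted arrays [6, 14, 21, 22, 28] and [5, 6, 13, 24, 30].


Compare heads, take smaller each step.
Merged: [5, 6, 6, 13, 14, 21, 22, 24, 28, 30]


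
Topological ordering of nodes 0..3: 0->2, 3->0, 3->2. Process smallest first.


Kahn's algorithm, process smallest node first
Order: [1, 3, 0, 2]


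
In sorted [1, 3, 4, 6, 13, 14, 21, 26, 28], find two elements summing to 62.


Two pointers: lo=0, hi=8
No pair sums to 62


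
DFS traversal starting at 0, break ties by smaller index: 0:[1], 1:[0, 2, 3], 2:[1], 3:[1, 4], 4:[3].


DFS stack-based: start with [0]
Visit order: [0, 1, 2, 3, 4]


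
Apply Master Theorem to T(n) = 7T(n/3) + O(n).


a=7, b=3, c=1. log_3(7)=1.771 > c=1. Case 1: O(n^log_b(a)) = O(n^1.771)
Complexity: O(n^1.771)


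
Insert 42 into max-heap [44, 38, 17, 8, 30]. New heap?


Append 42: [44, 38, 17, 8, 30, 42]
Bubble up: swap idx 5(42) with idx 2(17)
Result: [44, 38, 42, 8, 30, 17]


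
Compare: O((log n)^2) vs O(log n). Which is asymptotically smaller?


logarithmic grows slower than polylogarithmic
O(log n) is asymptotically smaller; O((log n)^2) grows faster


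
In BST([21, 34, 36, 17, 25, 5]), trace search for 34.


BST root = 21
Search for 34: compare at each node
Path: [21, 34]


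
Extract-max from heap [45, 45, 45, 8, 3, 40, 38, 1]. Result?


Max = 45
Replace root with last, heapify down
Resulting heap: [45, 8, 45, 1, 3, 40, 38]


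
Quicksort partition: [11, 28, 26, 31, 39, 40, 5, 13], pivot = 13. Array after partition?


Elements <= 13 go left of pivot.
Result: [11, 5, 13, 31, 39, 40, 28, 26], pivot at index 2


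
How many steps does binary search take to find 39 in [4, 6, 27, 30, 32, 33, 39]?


Search for 39:
[0,6] mid=3 arr[3]=30
[4,6] mid=5 arr[5]=33
[6,6] mid=6 arr[6]=39
Total: 3 comparisons


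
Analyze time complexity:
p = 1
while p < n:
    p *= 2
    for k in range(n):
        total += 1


Per nesting level: O(log n) * O(n) = O(n log n)
Complexity: O(n log n)


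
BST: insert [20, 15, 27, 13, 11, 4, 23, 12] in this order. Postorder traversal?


Root = 20; build tree by BST insertion.
Postorder traversal: [4, 12, 11, 13, 15, 23, 27, 20]


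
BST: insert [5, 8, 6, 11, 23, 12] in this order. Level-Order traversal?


Root = 5; build tree by BST insertion.
Level-Order traversal: [5, 8, 6, 11, 23, 12]


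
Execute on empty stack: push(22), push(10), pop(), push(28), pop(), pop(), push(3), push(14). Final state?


push(22) -> [22]
push(10) -> [22, 10]
pop() returns 10 -> [22]
push(28) -> [22, 28]
pop() returns 28 -> [22]
pop() returns 22 -> []
push(3) -> [3]
push(14) -> [3, 14]
Final stack (bottom to top): [3, 14]


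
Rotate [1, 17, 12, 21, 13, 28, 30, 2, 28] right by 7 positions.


Right rotate by 7: [12, 21, 13, 28, 30, 2, 28, 1, 17]


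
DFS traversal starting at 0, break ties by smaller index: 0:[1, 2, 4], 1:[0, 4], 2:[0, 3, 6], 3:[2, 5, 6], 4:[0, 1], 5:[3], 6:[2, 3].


DFS stack-based: start with [0]
Visit order: [0, 1, 4, 2, 3, 5, 6]


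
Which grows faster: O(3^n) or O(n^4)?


quartic grows slower than exponential (base 3)
O(n^4) is asymptotically smaller; O(3^n) grows faster


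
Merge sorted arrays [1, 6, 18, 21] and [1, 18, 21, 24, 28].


Compare heads, take smaller each step.
Merged: [1, 1, 6, 18, 18, 21, 21, 24, 28]


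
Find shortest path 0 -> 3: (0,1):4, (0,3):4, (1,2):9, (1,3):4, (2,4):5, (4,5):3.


Dijkstra from 0:
Distances: {0: 0, 1: 4, 2: 13, 3: 4, 4: 18, 5: 21}
Shortest distance to 3 = 4, path = [0, 3]


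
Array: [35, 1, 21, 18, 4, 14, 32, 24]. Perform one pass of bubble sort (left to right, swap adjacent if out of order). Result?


After one pass: [1, 21, 18, 4, 14, 32, 24, 35]


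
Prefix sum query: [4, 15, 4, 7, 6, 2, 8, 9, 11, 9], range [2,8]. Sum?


Prefix sums: [0, 4, 19, 23, 30, 36, 38, 46, 55, 66, 75]
Sum[2..8] = prefix[9] - prefix[2] = 66 - 19 = 47


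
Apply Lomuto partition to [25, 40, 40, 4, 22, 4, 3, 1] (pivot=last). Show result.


Elements <= 1 go left of pivot.
Result: [1, 40, 40, 4, 22, 4, 3, 25], pivot at index 0


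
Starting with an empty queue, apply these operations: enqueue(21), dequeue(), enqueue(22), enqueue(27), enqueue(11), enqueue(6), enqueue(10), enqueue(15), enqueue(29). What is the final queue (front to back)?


enqueue(21) -> [21]
dequeue() returns 21 -> []
enqueue(22) -> [22]
enqueue(27) -> [22, 27]
enqueue(11) -> [22, 27, 11]
enqueue(6) -> [22, 27, 11, 6]
enqueue(10) -> [22, 27, 11, 6, 10]
enqueue(15) -> [22, 27, 11, 6, 10, 15]
enqueue(29) -> [22, 27, 11, 6, 10, 15, 29]
Final queue (front to back): [22, 27, 11, 6, 10, 15, 29]


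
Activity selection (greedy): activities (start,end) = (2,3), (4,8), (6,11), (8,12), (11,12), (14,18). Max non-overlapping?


Greedy: pick earliest-ending, then skip overlaps.
Selected (4 activities): [(2, 3), (4, 8), (8, 12), (14, 18)]


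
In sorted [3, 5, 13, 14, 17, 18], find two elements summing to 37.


Two pointers: lo=0, hi=5
No pair sums to 37


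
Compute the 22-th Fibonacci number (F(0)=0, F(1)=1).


F(n)=F(n-1)+F(n-2)
...F(20)=6765, F(21)=10946, F(22)=17711


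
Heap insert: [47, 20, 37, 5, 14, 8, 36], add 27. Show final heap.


Append 27: [47, 20, 37, 5, 14, 8, 36, 27]
Bubble up: swap idx 7(27) with idx 3(5); swap idx 3(27) with idx 1(20)
Result: [47, 27, 37, 20, 14, 8, 36, 5]


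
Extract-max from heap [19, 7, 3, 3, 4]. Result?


Max = 19
Replace root with last, heapify down
Resulting heap: [7, 4, 3, 3]


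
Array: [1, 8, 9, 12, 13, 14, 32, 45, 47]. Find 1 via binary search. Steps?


Search for 1:
[0,8] mid=4 arr[4]=13
[0,3] mid=1 arr[1]=8
[0,0] mid=0 arr[0]=1
Total: 3 comparisons


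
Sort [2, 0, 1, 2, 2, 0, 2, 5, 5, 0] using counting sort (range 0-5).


Count array: [3, 1, 4, 0, 0, 2]
Reconstruct: [0, 0, 0, 1, 2, 2, 2, 2, 5, 5]


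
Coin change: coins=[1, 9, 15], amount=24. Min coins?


dp[0]=0; dp[i]=1+min(dp[i-c] for c in coins)
...dp[19]=3, dp[20]=4, dp[21]=5, dp[22]=6, dp[23]=7, dp[24]=2
Minimum coins for 24 = 2


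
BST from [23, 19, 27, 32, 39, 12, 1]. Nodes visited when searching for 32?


BST root = 23
Search for 32: compare at each node
Path: [23, 27, 32]


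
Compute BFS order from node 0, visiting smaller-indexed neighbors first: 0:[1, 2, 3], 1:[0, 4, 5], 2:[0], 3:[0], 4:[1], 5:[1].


BFS queue: start with [0]
Visit order: [0, 1, 2, 3, 4, 5]


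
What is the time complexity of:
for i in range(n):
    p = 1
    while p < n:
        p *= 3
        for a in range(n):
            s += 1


Per nesting level: O(n) * O(log n) * O(n) = O(n^2 log n)
Complexity: O(n^2 log n)


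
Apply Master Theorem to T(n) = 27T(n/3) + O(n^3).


a=27, b=3, c=3. log_3(27)=3 = c=3. Case 2: O(n^c log n) = O(n^3 log n)
Complexity: O(n^3 log n)


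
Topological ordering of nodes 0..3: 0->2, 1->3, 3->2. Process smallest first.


Kahn's algorithm, process smallest node first
Order: [0, 1, 3, 2]


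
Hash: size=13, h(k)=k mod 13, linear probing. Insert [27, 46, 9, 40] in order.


Insertions: 27->slot 1; 46->slot 7; 9->slot 9; 40->slot 2
Table: [None, 27, 40, None, None, None, None, 46, None, 9, None, None, None]


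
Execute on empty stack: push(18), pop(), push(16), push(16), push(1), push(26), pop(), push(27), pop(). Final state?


push(18) -> [18]
pop() returns 18 -> []
push(16) -> [16]
push(16) -> [16, 16]
push(1) -> [16, 16, 1]
push(26) -> [16, 16, 1, 26]
pop() returns 26 -> [16, 16, 1]
push(27) -> [16, 16, 1, 27]
pop() returns 27 -> [16, 16, 1]
Final stack (bottom to top): [16, 16, 1]


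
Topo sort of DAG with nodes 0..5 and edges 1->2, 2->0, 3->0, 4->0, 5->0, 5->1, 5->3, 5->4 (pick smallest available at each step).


Kahn's algorithm, process smallest node first
Order: [5, 1, 2, 3, 4, 0]


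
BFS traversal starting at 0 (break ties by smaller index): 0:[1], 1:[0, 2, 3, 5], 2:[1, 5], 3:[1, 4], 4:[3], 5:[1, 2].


BFS queue: start with [0]
Visit order: [0, 1, 2, 3, 5, 4]


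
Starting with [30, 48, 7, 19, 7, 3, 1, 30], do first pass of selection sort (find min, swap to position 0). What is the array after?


After one pass: [1, 48, 7, 19, 7, 3, 30, 30]


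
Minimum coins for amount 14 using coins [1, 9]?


dp[0]=0; dp[i]=1+min(dp[i-c] for c in coins)
...dp[9]=1, dp[10]=2, dp[11]=3, dp[12]=4, dp[13]=5, dp[14]=6
Minimum coins for 14 = 6


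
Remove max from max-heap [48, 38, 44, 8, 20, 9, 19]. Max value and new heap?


Max = 48
Replace root with last, heapify down
Resulting heap: [44, 38, 19, 8, 20, 9]


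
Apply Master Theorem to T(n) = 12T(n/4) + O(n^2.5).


a=12, b=4, c=2.5. log_4(12)=1.792 < c=2.5. Case 3: O(n^c) = O(n^2.500)
Complexity: O(n^2.500)


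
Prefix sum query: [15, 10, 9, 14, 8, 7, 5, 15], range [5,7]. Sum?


Prefix sums: [0, 15, 25, 34, 48, 56, 63, 68, 83]
Sum[5..7] = prefix[8] - prefix[5] = 83 - 56 = 27
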